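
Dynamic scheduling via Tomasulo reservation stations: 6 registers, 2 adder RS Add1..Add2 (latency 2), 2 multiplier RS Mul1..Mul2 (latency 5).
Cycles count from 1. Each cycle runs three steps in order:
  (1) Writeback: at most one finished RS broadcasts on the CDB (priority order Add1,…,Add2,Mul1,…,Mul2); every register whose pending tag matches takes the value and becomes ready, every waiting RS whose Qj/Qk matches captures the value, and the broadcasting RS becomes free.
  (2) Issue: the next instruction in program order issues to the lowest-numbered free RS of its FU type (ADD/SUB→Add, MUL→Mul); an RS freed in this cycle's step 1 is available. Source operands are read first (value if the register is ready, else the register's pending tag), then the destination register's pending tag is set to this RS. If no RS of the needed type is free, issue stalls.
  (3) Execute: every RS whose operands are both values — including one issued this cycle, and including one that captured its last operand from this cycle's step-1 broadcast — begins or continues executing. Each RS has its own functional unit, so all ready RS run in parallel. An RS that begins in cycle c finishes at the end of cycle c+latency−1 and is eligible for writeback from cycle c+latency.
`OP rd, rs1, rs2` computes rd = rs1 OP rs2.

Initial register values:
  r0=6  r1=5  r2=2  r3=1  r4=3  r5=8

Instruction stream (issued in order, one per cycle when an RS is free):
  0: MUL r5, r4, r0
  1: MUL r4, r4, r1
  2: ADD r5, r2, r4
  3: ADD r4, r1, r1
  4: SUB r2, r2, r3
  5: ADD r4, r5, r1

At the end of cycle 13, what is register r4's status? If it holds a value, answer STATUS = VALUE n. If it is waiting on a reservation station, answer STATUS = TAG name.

c1: issue MUL r5<-Mul1 | r0:6,r1:5,r2:2,r3:1,r4:3,r5:Mul1
c2: issue MUL r4<-Mul2 | r0:6,r1:5,r2:2,r3:1,r4:Mul2,r5:Mul1
c3: issue ADD r5<-Add1 | r0:6,r1:5,r2:2,r3:1,r4:Mul2,r5:Add1
c4: issue ADD r4<-Add2 | r0:6,r1:5,r2:2,r3:1,r4:Add2,r5:Add1
c5: stall | r0:6,r1:5,r2:2,r3:1,r4:Add2,r5:Add1
c6: CDB Add2=10; issue SUB r2<-Add2 | r0:6,r1:5,r2:Add2,r3:1,r4:10,r5:Add1
c7: CDB Mul1=18; stall | r0:6,r1:5,r2:Add2,r3:1,r4:10,r5:Add1
c8: CDB Add2=1; issue ADD r4<-Add2 | r0:6,r1:5,r2:1,r3:1,r4:Add2,r5:Add1
c9: CDB Mul2=15 | r0:6,r1:5,r2:1,r3:1,r4:Add2,r5:Add1
c10: - | r0:6,r1:5,r2:1,r3:1,r4:Add2,r5:Add1
c11: CDB Add1=17 | r0:6,r1:5,r2:1,r3:1,r4:Add2,r5:17
c12: - | r0:6,r1:5,r2:1,r3:1,r4:Add2,r5:17
c13: CDB Add2=22 | r0:6,r1:5,r2:1,r3:1,r4:22,r5:17

STATUS = VALUE 22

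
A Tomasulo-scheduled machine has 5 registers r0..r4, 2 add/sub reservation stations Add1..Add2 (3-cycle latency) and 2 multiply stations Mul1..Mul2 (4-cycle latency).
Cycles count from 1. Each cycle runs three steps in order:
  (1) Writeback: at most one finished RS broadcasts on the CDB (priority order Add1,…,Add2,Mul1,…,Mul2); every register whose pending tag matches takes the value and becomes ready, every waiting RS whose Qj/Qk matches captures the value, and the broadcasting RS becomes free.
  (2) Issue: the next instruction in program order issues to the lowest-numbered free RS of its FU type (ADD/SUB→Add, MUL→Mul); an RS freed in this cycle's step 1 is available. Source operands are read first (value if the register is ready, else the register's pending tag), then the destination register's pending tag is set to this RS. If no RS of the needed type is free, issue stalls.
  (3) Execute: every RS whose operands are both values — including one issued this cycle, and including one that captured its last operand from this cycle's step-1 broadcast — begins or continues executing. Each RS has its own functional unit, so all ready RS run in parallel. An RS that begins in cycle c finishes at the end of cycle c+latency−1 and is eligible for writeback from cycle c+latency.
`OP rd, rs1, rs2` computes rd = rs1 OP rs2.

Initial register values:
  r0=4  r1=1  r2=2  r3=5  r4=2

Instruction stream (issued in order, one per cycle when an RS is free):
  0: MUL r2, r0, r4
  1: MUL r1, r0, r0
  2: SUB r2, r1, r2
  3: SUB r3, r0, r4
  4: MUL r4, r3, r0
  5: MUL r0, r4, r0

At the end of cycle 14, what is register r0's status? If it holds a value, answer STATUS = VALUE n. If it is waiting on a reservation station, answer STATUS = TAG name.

STATUS = TAG Mul2

cycle 1: issue MUL r2<-Mul1 // r0:4,r1:1,r2:Mul1,r3:5,r4:2
cycle 2: issue MUL r1<-Mul2 // r0:4,r1:Mul2,r2:Mul1,r3:5,r4:2
cycle 3: issue SUB r2<-Add1 // r0:4,r1:Mul2,r2:Add1,r3:5,r4:2
cycle 4: issue SUB r3<-Add2 // r0:4,r1:Mul2,r2:Add1,r3:Add2,r4:2
cycle 5: CDB Mul1=8; issue MUL r4<-Mul1 // r0:4,r1:Mul2,r2:Add1,r3:Add2,r4:Mul1
cycle 6: CDB Mul2=16; issue MUL r0<-Mul2 // r0:Mul2,r1:16,r2:Add1,r3:Add2,r4:Mul1
cycle 7: CDB Add2=2 // r0:Mul2,r1:16,r2:Add1,r3:2,r4:Mul1
cycle 8: - // r0:Mul2,r1:16,r2:Add1,r3:2,r4:Mul1
cycle 9: CDB Add1=8 // r0:Mul2,r1:16,r2:8,r3:2,r4:Mul1
cycle 10: - // r0:Mul2,r1:16,r2:8,r3:2,r4:Mul1
cycle 11: CDB Mul1=8 // r0:Mul2,r1:16,r2:8,r3:2,r4:8
cycle 12: - // r0:Mul2,r1:16,r2:8,r3:2,r4:8
cycle 13: - // r0:Mul2,r1:16,r2:8,r3:2,r4:8
cycle 14: - // r0:Mul2,r1:16,r2:8,r3:2,r4:8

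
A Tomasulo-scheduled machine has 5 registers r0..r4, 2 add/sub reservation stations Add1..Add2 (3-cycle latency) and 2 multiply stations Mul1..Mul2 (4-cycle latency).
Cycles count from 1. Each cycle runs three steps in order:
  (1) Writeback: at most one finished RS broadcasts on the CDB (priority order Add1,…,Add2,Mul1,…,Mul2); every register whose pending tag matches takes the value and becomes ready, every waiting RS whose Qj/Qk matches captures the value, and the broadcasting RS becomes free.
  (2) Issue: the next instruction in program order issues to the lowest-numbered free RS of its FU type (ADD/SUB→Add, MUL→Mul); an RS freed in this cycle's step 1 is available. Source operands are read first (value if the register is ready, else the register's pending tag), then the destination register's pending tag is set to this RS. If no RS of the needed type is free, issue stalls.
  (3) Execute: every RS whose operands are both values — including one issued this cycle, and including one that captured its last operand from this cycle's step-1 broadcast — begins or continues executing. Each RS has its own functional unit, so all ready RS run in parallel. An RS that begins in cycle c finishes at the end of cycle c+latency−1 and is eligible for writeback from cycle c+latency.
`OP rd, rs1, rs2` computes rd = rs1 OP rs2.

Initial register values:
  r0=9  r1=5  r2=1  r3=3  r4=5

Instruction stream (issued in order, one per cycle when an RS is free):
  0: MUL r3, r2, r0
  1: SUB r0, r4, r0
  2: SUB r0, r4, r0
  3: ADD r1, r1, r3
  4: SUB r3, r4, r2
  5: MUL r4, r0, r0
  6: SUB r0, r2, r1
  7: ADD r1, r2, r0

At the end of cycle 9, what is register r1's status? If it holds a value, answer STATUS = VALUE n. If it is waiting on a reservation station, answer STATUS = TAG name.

STATUS = VALUE 14

  c1: issue MUL r3<-Mul1  regs: r0:9,r1:5,r2:1,r3:Mul1,r4:5
  c2: issue SUB r0<-Add1  regs: r0:Add1,r1:5,r2:1,r3:Mul1,r4:5
  c3: issue SUB r0<-Add2  regs: r0:Add2,r1:5,r2:1,r3:Mul1,r4:5
  c4: stall  regs: r0:Add2,r1:5,r2:1,r3:Mul1,r4:5
  c5: CDB Add1=-4; issue ADD r1<-Add1  regs: r0:Add2,r1:Add1,r2:1,r3:Mul1,r4:5
  c6: CDB Mul1=9; stall  regs: r0:Add2,r1:Add1,r2:1,r3:9,r4:5
  c7: stall  regs: r0:Add2,r1:Add1,r2:1,r3:9,r4:5
  c8: CDB Add2=9; issue SUB r3<-Add2  regs: r0:9,r1:Add1,r2:1,r3:Add2,r4:5
  c9: CDB Add1=14; issue MUL r4<-Mul1  regs: r0:9,r1:14,r2:1,r3:Add2,r4:Mul1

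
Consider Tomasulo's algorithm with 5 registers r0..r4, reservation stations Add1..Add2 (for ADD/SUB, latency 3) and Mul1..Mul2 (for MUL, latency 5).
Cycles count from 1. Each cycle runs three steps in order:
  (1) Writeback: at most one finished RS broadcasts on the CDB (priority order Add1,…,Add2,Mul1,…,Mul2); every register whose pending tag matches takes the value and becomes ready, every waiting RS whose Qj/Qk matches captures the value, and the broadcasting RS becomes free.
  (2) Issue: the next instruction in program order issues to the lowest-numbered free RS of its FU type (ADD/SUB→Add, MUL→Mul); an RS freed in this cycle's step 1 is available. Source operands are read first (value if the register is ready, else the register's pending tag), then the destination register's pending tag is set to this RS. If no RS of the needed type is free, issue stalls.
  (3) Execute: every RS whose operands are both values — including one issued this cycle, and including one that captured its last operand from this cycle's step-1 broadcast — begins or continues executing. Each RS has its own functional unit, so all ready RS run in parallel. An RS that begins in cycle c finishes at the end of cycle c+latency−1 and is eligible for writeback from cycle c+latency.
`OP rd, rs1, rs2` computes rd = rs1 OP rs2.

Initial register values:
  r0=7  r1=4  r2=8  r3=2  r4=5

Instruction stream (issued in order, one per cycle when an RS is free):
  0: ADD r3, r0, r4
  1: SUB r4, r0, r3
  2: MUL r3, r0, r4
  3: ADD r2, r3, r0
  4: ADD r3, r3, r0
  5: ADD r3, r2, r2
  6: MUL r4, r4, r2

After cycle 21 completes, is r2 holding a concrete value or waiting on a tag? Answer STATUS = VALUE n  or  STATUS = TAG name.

STATUS = VALUE -28

c1: issue ADD r3<-Add1 | r0:7,r1:4,r2:8,r3:Add1,r4:5
c2: issue SUB r4<-Add2 | r0:7,r1:4,r2:8,r3:Add1,r4:Add2
c3: issue MUL r3<-Mul1 | r0:7,r1:4,r2:8,r3:Mul1,r4:Add2
c4: CDB Add1=12; issue ADD r2<-Add1 | r0:7,r1:4,r2:Add1,r3:Mul1,r4:Add2
c5: stall | r0:7,r1:4,r2:Add1,r3:Mul1,r4:Add2
c6: stall | r0:7,r1:4,r2:Add1,r3:Mul1,r4:Add2
c7: CDB Add2=-5; issue ADD r3<-Add2 | r0:7,r1:4,r2:Add1,r3:Add2,r4:-5
c8: stall | r0:7,r1:4,r2:Add1,r3:Add2,r4:-5
c9: stall | r0:7,r1:4,r2:Add1,r3:Add2,r4:-5
c10: stall | r0:7,r1:4,r2:Add1,r3:Add2,r4:-5
c11: stall | r0:7,r1:4,r2:Add1,r3:Add2,r4:-5
c12: CDB Mul1=-35; stall | r0:7,r1:4,r2:Add1,r3:Add2,r4:-5
c13: stall | r0:7,r1:4,r2:Add1,r3:Add2,r4:-5
c14: stall | r0:7,r1:4,r2:Add1,r3:Add2,r4:-5
c15: CDB Add1=-28; issue ADD r3<-Add1 | r0:7,r1:4,r2:-28,r3:Add1,r4:-5
c16: CDB Add2=-28; issue MUL r4<-Mul1 | r0:7,r1:4,r2:-28,r3:Add1,r4:Mul1
c17: - | r0:7,r1:4,r2:-28,r3:Add1,r4:Mul1
c18: CDB Add1=-56 | r0:7,r1:4,r2:-28,r3:-56,r4:Mul1
c19: - | r0:7,r1:4,r2:-28,r3:-56,r4:Mul1
c20: - | r0:7,r1:4,r2:-28,r3:-56,r4:Mul1
c21: CDB Mul1=140 | r0:7,r1:4,r2:-28,r3:-56,r4:140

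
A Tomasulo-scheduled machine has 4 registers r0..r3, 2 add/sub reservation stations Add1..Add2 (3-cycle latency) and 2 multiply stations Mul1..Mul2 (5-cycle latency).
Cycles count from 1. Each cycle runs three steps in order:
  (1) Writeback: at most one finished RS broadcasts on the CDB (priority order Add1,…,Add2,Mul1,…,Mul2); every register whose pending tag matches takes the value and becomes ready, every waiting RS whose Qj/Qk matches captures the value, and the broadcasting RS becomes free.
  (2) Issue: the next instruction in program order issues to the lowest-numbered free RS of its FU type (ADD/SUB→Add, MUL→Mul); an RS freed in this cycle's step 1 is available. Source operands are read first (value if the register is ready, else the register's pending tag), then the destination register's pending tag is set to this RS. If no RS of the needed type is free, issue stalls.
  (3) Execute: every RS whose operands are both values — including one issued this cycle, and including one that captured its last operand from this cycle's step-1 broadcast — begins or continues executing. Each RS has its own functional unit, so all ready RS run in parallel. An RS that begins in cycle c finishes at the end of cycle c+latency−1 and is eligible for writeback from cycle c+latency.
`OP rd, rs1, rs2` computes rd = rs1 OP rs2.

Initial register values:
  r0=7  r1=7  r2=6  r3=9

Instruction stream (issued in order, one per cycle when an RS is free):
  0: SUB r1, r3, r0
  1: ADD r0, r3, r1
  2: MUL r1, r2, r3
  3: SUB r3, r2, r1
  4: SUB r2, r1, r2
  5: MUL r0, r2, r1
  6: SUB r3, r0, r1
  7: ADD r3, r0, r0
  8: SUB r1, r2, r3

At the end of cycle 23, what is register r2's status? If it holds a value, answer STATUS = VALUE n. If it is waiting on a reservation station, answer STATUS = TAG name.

  c1: issue SUB r1<-Add1  regs: r0:7,r1:Add1,r2:6,r3:9
  c2: issue ADD r0<-Add2  regs: r0:Add2,r1:Add1,r2:6,r3:9
  c3: issue MUL r1<-Mul1  regs: r0:Add2,r1:Mul1,r2:6,r3:9
  c4: CDB Add1=2; issue SUB r3<-Add1  regs: r0:Add2,r1:Mul1,r2:6,r3:Add1
  c5: stall  regs: r0:Add2,r1:Mul1,r2:6,r3:Add1
  c6: stall  regs: r0:Add2,r1:Mul1,r2:6,r3:Add1
  c7: CDB Add2=11; issue SUB r2<-Add2  regs: r0:11,r1:Mul1,r2:Add2,r3:Add1
  c8: CDB Mul1=54; issue MUL r0<-Mul1  regs: r0:Mul1,r1:54,r2:Add2,r3:Add1
  c9: stall  regs: r0:Mul1,r1:54,r2:Add2,r3:Add1
  c10: stall  regs: r0:Mul1,r1:54,r2:Add2,r3:Add1
  c11: CDB Add1=-48; issue SUB r3<-Add1  regs: r0:Mul1,r1:54,r2:Add2,r3:Add1
  c12: CDB Add2=48; issue ADD r3<-Add2  regs: r0:Mul1,r1:54,r2:48,r3:Add2
  c13: stall  regs: r0:Mul1,r1:54,r2:48,r3:Add2
  c14: stall  regs: r0:Mul1,r1:54,r2:48,r3:Add2
  c15: stall  regs: r0:Mul1,r1:54,r2:48,r3:Add2
  c16: stall  regs: r0:Mul1,r1:54,r2:48,r3:Add2
  c17: CDB Mul1=2592; stall  regs: r0:2592,r1:54,r2:48,r3:Add2
  c18: stall  regs: r0:2592,r1:54,r2:48,r3:Add2
  c19: stall  regs: r0:2592,r1:54,r2:48,r3:Add2
  c20: CDB Add1=2538; issue SUB r1<-Add1  regs: r0:2592,r1:Add1,r2:48,r3:Add2
  c21: CDB Add2=5184  regs: r0:2592,r1:Add1,r2:48,r3:5184
  c22: -  regs: r0:2592,r1:Add1,r2:48,r3:5184
  c23: -  regs: r0:2592,r1:Add1,r2:48,r3:5184

STATUS = VALUE 48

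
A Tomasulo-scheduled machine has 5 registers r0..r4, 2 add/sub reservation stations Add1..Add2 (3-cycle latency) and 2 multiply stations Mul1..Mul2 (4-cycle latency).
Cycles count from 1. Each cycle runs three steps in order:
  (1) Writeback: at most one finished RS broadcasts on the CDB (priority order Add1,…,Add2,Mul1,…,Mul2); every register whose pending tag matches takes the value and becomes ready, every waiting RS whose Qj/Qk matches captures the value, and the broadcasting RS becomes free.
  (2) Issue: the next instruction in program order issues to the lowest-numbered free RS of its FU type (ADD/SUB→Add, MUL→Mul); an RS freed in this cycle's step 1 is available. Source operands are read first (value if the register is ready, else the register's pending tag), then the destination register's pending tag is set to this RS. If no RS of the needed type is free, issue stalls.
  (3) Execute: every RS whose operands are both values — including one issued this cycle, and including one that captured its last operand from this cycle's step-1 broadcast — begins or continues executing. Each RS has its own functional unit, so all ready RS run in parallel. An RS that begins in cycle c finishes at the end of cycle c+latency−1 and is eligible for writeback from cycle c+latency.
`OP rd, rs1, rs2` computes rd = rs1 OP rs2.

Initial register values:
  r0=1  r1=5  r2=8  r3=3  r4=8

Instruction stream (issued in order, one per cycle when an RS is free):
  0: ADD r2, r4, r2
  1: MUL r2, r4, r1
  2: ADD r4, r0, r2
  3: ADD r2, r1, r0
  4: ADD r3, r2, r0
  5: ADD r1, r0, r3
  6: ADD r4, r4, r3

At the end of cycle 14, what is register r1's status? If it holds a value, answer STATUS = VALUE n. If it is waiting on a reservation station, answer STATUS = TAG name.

c1: issue ADD r2<-Add1 | r0:1,r1:5,r2:Add1,r3:3,r4:8
c2: issue MUL r2<-Mul1 | r0:1,r1:5,r2:Mul1,r3:3,r4:8
c3: issue ADD r4<-Add2 | r0:1,r1:5,r2:Mul1,r3:3,r4:Add2
c4: CDB Add1=16; issue ADD r2<-Add1 | r0:1,r1:5,r2:Add1,r3:3,r4:Add2
c5: stall | r0:1,r1:5,r2:Add1,r3:3,r4:Add2
c6: CDB Mul1=40; stall | r0:1,r1:5,r2:Add1,r3:3,r4:Add2
c7: CDB Add1=6; issue ADD r3<-Add1 | r0:1,r1:5,r2:6,r3:Add1,r4:Add2
c8: stall | r0:1,r1:5,r2:6,r3:Add1,r4:Add2
c9: CDB Add2=41; issue ADD r1<-Add2 | r0:1,r1:Add2,r2:6,r3:Add1,r4:41
c10: CDB Add1=7; issue ADD r4<-Add1 | r0:1,r1:Add2,r2:6,r3:7,r4:Add1
c11: - | r0:1,r1:Add2,r2:6,r3:7,r4:Add1
c12: - | r0:1,r1:Add2,r2:6,r3:7,r4:Add1
c13: CDB Add1=48 | r0:1,r1:Add2,r2:6,r3:7,r4:48
c14: CDB Add2=8 | r0:1,r1:8,r2:6,r3:7,r4:48

STATUS = VALUE 8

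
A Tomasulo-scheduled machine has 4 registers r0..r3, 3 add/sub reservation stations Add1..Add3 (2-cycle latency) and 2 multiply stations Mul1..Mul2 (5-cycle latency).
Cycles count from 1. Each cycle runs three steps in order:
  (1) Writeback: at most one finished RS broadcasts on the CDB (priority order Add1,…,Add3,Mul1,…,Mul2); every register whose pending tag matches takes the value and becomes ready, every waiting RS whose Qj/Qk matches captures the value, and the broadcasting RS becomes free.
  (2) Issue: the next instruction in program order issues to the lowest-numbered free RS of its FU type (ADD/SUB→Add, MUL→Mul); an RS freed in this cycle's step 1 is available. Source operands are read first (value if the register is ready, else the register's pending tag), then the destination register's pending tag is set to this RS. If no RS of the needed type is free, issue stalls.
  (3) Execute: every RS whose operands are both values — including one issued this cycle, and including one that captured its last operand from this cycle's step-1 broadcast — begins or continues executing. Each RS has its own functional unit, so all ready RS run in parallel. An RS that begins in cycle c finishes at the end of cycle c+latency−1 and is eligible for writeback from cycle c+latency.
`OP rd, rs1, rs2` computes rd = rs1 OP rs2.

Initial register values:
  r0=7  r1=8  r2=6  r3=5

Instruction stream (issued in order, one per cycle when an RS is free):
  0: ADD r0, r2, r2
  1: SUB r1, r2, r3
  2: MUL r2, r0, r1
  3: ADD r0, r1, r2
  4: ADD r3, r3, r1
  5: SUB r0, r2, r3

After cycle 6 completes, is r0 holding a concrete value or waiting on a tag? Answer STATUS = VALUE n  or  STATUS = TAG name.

cycle 1: issue ADD r0<-Add1 // r0:Add1,r1:8,r2:6,r3:5
cycle 2: issue SUB r1<-Add2 // r0:Add1,r1:Add2,r2:6,r3:5
cycle 3: CDB Add1=12; issue MUL r2<-Mul1 // r0:12,r1:Add2,r2:Mul1,r3:5
cycle 4: CDB Add2=1; issue ADD r0<-Add1 // r0:Add1,r1:1,r2:Mul1,r3:5
cycle 5: issue ADD r3<-Add2 // r0:Add1,r1:1,r2:Mul1,r3:Add2
cycle 6: issue SUB r0<-Add3 // r0:Add3,r1:1,r2:Mul1,r3:Add2

STATUS = TAG Add3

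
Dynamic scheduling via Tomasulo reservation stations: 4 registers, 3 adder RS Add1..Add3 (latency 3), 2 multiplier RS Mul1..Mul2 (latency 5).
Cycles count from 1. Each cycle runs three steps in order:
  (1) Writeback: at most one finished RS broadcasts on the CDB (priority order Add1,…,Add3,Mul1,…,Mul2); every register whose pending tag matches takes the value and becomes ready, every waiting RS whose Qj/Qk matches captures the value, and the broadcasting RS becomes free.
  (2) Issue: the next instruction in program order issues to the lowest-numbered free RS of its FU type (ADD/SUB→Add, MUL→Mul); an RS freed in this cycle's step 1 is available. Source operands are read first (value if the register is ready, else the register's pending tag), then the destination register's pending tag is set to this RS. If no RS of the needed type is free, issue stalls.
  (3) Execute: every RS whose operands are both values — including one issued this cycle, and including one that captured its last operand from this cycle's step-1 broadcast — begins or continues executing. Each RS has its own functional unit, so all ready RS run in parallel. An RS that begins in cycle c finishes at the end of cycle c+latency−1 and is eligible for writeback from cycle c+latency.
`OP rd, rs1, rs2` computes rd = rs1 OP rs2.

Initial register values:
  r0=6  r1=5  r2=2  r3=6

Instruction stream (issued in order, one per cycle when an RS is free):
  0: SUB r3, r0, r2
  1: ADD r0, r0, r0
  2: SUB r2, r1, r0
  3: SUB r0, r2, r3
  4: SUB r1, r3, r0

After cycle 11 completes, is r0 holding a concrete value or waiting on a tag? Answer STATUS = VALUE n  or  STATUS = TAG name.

STATUS = VALUE -11

  c1: issue SUB r3<-Add1  regs: r0:6,r1:5,r2:2,r3:Add1
  c2: issue ADD r0<-Add2  regs: r0:Add2,r1:5,r2:2,r3:Add1
  c3: issue SUB r2<-Add3  regs: r0:Add2,r1:5,r2:Add3,r3:Add1
  c4: CDB Add1=4; issue SUB r0<-Add1  regs: r0:Add1,r1:5,r2:Add3,r3:4
  c5: CDB Add2=12; issue SUB r1<-Add2  regs: r0:Add1,r1:Add2,r2:Add3,r3:4
  c6: -  regs: r0:Add1,r1:Add2,r2:Add3,r3:4
  c7: -  regs: r0:Add1,r1:Add2,r2:Add3,r3:4
  c8: CDB Add3=-7  regs: r0:Add1,r1:Add2,r2:-7,r3:4
  c9: -  regs: r0:Add1,r1:Add2,r2:-7,r3:4
  c10: -  regs: r0:Add1,r1:Add2,r2:-7,r3:4
  c11: CDB Add1=-11  regs: r0:-11,r1:Add2,r2:-7,r3:4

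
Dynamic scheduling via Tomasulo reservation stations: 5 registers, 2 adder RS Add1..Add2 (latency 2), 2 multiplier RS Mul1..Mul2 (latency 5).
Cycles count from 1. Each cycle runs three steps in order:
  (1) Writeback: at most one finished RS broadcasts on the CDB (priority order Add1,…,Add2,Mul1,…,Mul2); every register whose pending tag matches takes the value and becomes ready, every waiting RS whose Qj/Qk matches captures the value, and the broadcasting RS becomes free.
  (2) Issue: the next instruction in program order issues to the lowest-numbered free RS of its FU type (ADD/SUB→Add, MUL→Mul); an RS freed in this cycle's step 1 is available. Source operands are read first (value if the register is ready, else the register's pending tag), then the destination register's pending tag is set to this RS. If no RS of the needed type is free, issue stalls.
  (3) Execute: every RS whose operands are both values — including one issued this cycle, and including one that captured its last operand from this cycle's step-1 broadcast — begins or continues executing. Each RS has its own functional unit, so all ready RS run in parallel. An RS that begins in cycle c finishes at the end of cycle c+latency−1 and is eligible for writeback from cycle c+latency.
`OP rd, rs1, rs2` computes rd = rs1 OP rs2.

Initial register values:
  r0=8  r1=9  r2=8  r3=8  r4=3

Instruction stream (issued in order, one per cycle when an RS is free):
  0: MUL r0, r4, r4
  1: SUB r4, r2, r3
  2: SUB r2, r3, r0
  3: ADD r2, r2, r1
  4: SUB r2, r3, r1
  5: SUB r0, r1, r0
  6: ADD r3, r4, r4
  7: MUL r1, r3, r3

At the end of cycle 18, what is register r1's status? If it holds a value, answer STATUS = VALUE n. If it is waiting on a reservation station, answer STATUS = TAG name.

c1: issue MUL r0<-Mul1 | r0:Mul1,r1:9,r2:8,r3:8,r4:3
c2: issue SUB r4<-Add1 | r0:Mul1,r1:9,r2:8,r3:8,r4:Add1
c3: issue SUB r2<-Add2 | r0:Mul1,r1:9,r2:Add2,r3:8,r4:Add1
c4: CDB Add1=0; issue ADD r2<-Add1 | r0:Mul1,r1:9,r2:Add1,r3:8,r4:0
c5: stall | r0:Mul1,r1:9,r2:Add1,r3:8,r4:0
c6: CDB Mul1=9; stall | r0:9,r1:9,r2:Add1,r3:8,r4:0
c7: stall | r0:9,r1:9,r2:Add1,r3:8,r4:0
c8: CDB Add2=-1; issue SUB r2<-Add2 | r0:9,r1:9,r2:Add2,r3:8,r4:0
c9: stall | r0:9,r1:9,r2:Add2,r3:8,r4:0
c10: CDB Add1=8; issue SUB r0<-Add1 | r0:Add1,r1:9,r2:Add2,r3:8,r4:0
c11: CDB Add2=-1; issue ADD r3<-Add2 | r0:Add1,r1:9,r2:-1,r3:Add2,r4:0
c12: CDB Add1=0; issue MUL r1<-Mul1 | r0:0,r1:Mul1,r2:-1,r3:Add2,r4:0
c13: CDB Add2=0 | r0:0,r1:Mul1,r2:-1,r3:0,r4:0
c14: - | r0:0,r1:Mul1,r2:-1,r3:0,r4:0
c15: - | r0:0,r1:Mul1,r2:-1,r3:0,r4:0
c16: - | r0:0,r1:Mul1,r2:-1,r3:0,r4:0
c17: - | r0:0,r1:Mul1,r2:-1,r3:0,r4:0
c18: CDB Mul1=0 | r0:0,r1:0,r2:-1,r3:0,r4:0

STATUS = VALUE 0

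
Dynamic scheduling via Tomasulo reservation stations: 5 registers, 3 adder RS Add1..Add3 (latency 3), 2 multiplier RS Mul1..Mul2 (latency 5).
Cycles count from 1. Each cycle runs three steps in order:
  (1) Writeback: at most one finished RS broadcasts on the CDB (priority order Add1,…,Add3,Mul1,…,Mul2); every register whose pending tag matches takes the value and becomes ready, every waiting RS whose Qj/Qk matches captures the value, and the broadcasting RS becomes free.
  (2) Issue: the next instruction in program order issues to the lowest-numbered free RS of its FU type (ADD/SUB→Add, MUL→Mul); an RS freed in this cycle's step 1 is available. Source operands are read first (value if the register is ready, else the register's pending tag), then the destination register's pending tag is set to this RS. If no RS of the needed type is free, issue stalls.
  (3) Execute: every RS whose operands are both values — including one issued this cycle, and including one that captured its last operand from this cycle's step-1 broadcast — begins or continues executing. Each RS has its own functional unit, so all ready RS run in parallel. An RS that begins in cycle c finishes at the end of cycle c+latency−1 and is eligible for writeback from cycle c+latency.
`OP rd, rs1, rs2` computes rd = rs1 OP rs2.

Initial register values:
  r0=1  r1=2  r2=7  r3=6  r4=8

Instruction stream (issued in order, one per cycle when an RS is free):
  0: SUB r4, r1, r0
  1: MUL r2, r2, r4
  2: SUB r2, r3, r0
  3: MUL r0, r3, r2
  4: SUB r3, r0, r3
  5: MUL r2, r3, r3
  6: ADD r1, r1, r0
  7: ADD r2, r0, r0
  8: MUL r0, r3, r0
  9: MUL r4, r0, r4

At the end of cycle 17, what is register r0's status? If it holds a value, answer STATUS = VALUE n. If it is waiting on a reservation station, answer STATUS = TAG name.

c1: issue SUB r4<-Add1 | r0:1,r1:2,r2:7,r3:6,r4:Add1
c2: issue MUL r2<-Mul1 | r0:1,r1:2,r2:Mul1,r3:6,r4:Add1
c3: issue SUB r2<-Add2 | r0:1,r1:2,r2:Add2,r3:6,r4:Add1
c4: CDB Add1=1; issue MUL r0<-Mul2 | r0:Mul2,r1:2,r2:Add2,r3:6,r4:1
c5: issue SUB r3<-Add1 | r0:Mul2,r1:2,r2:Add2,r3:Add1,r4:1
c6: CDB Add2=5; stall | r0:Mul2,r1:2,r2:5,r3:Add1,r4:1
c7: stall | r0:Mul2,r1:2,r2:5,r3:Add1,r4:1
c8: stall | r0:Mul2,r1:2,r2:5,r3:Add1,r4:1
c9: CDB Mul1=7; issue MUL r2<-Mul1 | r0:Mul2,r1:2,r2:Mul1,r3:Add1,r4:1
c10: issue ADD r1<-Add2 | r0:Mul2,r1:Add2,r2:Mul1,r3:Add1,r4:1
c11: CDB Mul2=30; issue ADD r2<-Add3 | r0:30,r1:Add2,r2:Add3,r3:Add1,r4:1
c12: issue MUL r0<-Mul2 | r0:Mul2,r1:Add2,r2:Add3,r3:Add1,r4:1
c13: stall | r0:Mul2,r1:Add2,r2:Add3,r3:Add1,r4:1
c14: CDB Add1=24; stall | r0:Mul2,r1:Add2,r2:Add3,r3:24,r4:1
c15: CDB Add2=32; stall | r0:Mul2,r1:32,r2:Add3,r3:24,r4:1
c16: CDB Add3=60; stall | r0:Mul2,r1:32,r2:60,r3:24,r4:1
c17: stall | r0:Mul2,r1:32,r2:60,r3:24,r4:1

STATUS = TAG Mul2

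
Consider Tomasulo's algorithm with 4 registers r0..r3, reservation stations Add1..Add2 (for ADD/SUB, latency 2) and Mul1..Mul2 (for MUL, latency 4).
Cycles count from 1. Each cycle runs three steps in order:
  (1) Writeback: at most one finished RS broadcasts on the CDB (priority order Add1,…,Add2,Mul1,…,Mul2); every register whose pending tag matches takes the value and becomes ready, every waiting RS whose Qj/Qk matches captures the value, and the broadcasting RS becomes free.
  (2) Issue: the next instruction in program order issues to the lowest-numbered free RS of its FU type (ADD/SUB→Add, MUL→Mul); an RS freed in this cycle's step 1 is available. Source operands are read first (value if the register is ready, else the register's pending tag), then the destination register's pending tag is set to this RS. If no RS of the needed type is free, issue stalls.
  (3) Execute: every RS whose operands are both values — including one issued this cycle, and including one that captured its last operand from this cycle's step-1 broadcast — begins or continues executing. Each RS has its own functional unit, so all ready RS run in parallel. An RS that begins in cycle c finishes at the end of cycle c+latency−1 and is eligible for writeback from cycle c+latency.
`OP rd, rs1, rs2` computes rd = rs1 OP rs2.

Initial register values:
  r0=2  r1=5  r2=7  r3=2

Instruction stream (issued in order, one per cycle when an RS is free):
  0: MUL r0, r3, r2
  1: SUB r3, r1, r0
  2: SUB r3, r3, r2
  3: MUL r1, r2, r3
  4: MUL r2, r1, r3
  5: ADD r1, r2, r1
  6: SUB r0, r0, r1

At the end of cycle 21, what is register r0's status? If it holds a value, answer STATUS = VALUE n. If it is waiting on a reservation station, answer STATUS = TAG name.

STATUS = VALUE -1666

c1: issue MUL r0<-Mul1 | r0:Mul1,r1:5,r2:7,r3:2
c2: issue SUB r3<-Add1 | r0:Mul1,r1:5,r2:7,r3:Add1
c3: issue SUB r3<-Add2 | r0:Mul1,r1:5,r2:7,r3:Add2
c4: issue MUL r1<-Mul2 | r0:Mul1,r1:Mul2,r2:7,r3:Add2
c5: CDB Mul1=14; issue MUL r2<-Mul1 | r0:14,r1:Mul2,r2:Mul1,r3:Add2
c6: stall | r0:14,r1:Mul2,r2:Mul1,r3:Add2
c7: CDB Add1=-9; issue ADD r1<-Add1 | r0:14,r1:Add1,r2:Mul1,r3:Add2
c8: stall | r0:14,r1:Add1,r2:Mul1,r3:Add2
c9: CDB Add2=-16; issue SUB r0<-Add2 | r0:Add2,r1:Add1,r2:Mul1,r3:-16
c10: - | r0:Add2,r1:Add1,r2:Mul1,r3:-16
c11: - | r0:Add2,r1:Add1,r2:Mul1,r3:-16
c12: - | r0:Add2,r1:Add1,r2:Mul1,r3:-16
c13: CDB Mul2=-112 | r0:Add2,r1:Add1,r2:Mul1,r3:-16
c14: - | r0:Add2,r1:Add1,r2:Mul1,r3:-16
c15: - | r0:Add2,r1:Add1,r2:Mul1,r3:-16
c16: - | r0:Add2,r1:Add1,r2:Mul1,r3:-16
c17: CDB Mul1=1792 | r0:Add2,r1:Add1,r2:1792,r3:-16
c18: - | r0:Add2,r1:Add1,r2:1792,r3:-16
c19: CDB Add1=1680 | r0:Add2,r1:1680,r2:1792,r3:-16
c20: - | r0:Add2,r1:1680,r2:1792,r3:-16
c21: CDB Add2=-1666 | r0:-1666,r1:1680,r2:1792,r3:-16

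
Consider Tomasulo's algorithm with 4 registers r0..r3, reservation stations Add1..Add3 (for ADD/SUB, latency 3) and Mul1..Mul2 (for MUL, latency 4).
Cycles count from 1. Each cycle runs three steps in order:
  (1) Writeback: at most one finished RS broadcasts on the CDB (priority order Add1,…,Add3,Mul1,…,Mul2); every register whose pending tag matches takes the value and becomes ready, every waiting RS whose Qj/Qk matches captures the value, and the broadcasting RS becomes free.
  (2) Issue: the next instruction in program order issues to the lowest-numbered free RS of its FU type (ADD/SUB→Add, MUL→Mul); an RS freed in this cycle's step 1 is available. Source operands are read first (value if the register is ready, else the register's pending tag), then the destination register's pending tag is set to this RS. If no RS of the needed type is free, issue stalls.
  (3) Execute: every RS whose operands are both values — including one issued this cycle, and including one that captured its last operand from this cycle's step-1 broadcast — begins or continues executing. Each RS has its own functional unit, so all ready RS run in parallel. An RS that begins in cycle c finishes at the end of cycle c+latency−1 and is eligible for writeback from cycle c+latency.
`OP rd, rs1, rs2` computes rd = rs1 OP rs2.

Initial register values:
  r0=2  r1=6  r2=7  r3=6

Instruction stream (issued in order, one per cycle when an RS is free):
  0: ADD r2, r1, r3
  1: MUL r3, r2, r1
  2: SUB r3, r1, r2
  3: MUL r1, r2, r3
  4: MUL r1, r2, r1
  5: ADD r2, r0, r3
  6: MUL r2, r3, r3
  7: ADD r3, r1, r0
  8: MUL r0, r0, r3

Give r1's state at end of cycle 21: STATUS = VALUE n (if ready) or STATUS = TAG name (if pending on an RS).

STATUS = VALUE -864

  c1: issue ADD r2<-Add1  regs: r0:2,r1:6,r2:Add1,r3:6
  c2: issue MUL r3<-Mul1  regs: r0:2,r1:6,r2:Add1,r3:Mul1
  c3: issue SUB r3<-Add2  regs: r0:2,r1:6,r2:Add1,r3:Add2
  c4: CDB Add1=12; issue MUL r1<-Mul2  regs: r0:2,r1:Mul2,r2:12,r3:Add2
  c5: stall  regs: r0:2,r1:Mul2,r2:12,r3:Add2
  c6: stall  regs: r0:2,r1:Mul2,r2:12,r3:Add2
  c7: CDB Add2=-6; stall  regs: r0:2,r1:Mul2,r2:12,r3:-6
  c8: CDB Mul1=72; issue MUL r1<-Mul1  regs: r0:2,r1:Mul1,r2:12,r3:-6
  c9: issue ADD r2<-Add1  regs: r0:2,r1:Mul1,r2:Add1,r3:-6
  c10: stall  regs: r0:2,r1:Mul1,r2:Add1,r3:-6
  c11: CDB Mul2=-72; issue MUL r2<-Mul2  regs: r0:2,r1:Mul1,r2:Mul2,r3:-6
  c12: CDB Add1=-4; issue ADD r3<-Add1  regs: r0:2,r1:Mul1,r2:Mul2,r3:Add1
  c13: stall  regs: r0:2,r1:Mul1,r2:Mul2,r3:Add1
  c14: stall  regs: r0:2,r1:Mul1,r2:Mul2,r3:Add1
  c15: CDB Mul1=-864; issue MUL r0<-Mul1  regs: r0:Mul1,r1:-864,r2:Mul2,r3:Add1
  c16: CDB Mul2=36  regs: r0:Mul1,r1:-864,r2:36,r3:Add1
  c17: -  regs: r0:Mul1,r1:-864,r2:36,r3:Add1
  c18: CDB Add1=-862  regs: r0:Mul1,r1:-864,r2:36,r3:-862
  c19: -  regs: r0:Mul1,r1:-864,r2:36,r3:-862
  c20: -  regs: r0:Mul1,r1:-864,r2:36,r3:-862
  c21: -  regs: r0:Mul1,r1:-864,r2:36,r3:-862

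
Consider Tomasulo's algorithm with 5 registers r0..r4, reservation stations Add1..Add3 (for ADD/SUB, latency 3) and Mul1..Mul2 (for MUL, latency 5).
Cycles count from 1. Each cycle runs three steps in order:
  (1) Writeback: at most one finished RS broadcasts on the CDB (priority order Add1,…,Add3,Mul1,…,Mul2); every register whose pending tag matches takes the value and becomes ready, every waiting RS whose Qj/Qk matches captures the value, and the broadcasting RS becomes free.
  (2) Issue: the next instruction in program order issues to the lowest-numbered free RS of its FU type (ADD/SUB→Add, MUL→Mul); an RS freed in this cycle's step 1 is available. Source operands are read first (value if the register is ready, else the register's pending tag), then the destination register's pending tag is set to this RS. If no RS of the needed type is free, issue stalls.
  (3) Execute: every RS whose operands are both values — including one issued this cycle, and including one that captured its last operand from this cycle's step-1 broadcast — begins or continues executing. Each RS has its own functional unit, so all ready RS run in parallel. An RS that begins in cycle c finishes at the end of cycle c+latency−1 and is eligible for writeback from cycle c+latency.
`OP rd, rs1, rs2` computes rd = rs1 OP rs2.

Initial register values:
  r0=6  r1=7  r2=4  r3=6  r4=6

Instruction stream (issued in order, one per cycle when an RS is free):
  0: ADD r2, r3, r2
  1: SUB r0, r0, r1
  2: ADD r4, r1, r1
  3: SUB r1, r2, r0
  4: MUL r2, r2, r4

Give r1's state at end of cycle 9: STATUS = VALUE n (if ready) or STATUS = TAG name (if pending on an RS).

  c1: issue ADD r2<-Add1  regs: r0:6,r1:7,r2:Add1,r3:6,r4:6
  c2: issue SUB r0<-Add2  regs: r0:Add2,r1:7,r2:Add1,r3:6,r4:6
  c3: issue ADD r4<-Add3  regs: r0:Add2,r1:7,r2:Add1,r3:6,r4:Add3
  c4: CDB Add1=10; issue SUB r1<-Add1  regs: r0:Add2,r1:Add1,r2:10,r3:6,r4:Add3
  c5: CDB Add2=-1; issue MUL r2<-Mul1  regs: r0:-1,r1:Add1,r2:Mul1,r3:6,r4:Add3
  c6: CDB Add3=14  regs: r0:-1,r1:Add1,r2:Mul1,r3:6,r4:14
  c7: -  regs: r0:-1,r1:Add1,r2:Mul1,r3:6,r4:14
  c8: CDB Add1=11  regs: r0:-1,r1:11,r2:Mul1,r3:6,r4:14
  c9: -  regs: r0:-1,r1:11,r2:Mul1,r3:6,r4:14

STATUS = VALUE 11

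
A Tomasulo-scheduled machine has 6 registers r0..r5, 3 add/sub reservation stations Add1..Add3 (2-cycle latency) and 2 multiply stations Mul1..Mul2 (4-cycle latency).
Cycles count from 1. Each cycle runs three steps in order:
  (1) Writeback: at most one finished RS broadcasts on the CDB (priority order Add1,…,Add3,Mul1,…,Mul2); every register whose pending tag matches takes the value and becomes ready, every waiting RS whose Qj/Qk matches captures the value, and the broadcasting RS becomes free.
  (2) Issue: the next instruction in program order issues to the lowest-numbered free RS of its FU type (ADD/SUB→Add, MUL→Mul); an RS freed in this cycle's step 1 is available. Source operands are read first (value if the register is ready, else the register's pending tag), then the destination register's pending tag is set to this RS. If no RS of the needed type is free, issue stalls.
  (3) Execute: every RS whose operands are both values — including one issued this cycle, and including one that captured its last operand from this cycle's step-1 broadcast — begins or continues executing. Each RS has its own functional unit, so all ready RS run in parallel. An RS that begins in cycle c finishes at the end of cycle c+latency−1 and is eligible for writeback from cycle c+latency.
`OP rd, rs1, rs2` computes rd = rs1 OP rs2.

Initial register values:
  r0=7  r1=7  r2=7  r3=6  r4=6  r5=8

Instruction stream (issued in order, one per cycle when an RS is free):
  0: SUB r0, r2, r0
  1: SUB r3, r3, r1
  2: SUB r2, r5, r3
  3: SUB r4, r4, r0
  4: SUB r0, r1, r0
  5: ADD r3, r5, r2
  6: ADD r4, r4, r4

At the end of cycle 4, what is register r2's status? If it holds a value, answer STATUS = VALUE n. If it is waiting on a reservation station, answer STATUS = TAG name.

c1: issue SUB r0<-Add1 | r0:Add1,r1:7,r2:7,r3:6,r4:6,r5:8
c2: issue SUB r3<-Add2 | r0:Add1,r1:7,r2:7,r3:Add2,r4:6,r5:8
c3: CDB Add1=0; issue SUB r2<-Add1 | r0:0,r1:7,r2:Add1,r3:Add2,r4:6,r5:8
c4: CDB Add2=-1; issue SUB r4<-Add2 | r0:0,r1:7,r2:Add1,r3:-1,r4:Add2,r5:8

STATUS = TAG Add1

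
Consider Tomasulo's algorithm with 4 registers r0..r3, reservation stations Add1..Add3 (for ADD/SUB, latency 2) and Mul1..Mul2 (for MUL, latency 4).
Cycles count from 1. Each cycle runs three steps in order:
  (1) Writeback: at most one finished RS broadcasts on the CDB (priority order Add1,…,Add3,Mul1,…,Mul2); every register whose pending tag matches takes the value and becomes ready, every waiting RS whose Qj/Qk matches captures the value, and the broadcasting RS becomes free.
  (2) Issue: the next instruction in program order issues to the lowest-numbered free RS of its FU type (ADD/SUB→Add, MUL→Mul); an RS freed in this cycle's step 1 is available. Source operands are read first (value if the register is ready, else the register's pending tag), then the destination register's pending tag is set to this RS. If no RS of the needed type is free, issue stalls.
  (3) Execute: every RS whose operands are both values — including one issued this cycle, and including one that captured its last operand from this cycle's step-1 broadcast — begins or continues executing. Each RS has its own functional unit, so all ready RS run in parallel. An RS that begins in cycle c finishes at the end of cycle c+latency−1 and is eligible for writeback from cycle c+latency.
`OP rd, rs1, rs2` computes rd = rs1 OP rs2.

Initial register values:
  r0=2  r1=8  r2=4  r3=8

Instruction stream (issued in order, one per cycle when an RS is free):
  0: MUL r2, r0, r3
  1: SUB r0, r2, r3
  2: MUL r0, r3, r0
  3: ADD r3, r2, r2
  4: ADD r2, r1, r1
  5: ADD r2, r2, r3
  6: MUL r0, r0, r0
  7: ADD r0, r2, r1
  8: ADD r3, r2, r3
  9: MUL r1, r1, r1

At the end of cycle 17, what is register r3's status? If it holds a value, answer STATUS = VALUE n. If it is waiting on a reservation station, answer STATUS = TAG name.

STATUS = VALUE 80

c1: issue MUL r2<-Mul1 | r0:2,r1:8,r2:Mul1,r3:8
c2: issue SUB r0<-Add1 | r0:Add1,r1:8,r2:Mul1,r3:8
c3: issue MUL r0<-Mul2 | r0:Mul2,r1:8,r2:Mul1,r3:8
c4: issue ADD r3<-Add2 | r0:Mul2,r1:8,r2:Mul1,r3:Add2
c5: CDB Mul1=16; issue ADD r2<-Add3 | r0:Mul2,r1:8,r2:Add3,r3:Add2
c6: stall | r0:Mul2,r1:8,r2:Add3,r3:Add2
c7: CDB Add1=8; issue ADD r2<-Add1 | r0:Mul2,r1:8,r2:Add1,r3:Add2
c8: CDB Add2=32; issue MUL r0<-Mul1 | r0:Mul1,r1:8,r2:Add1,r3:32
c9: CDB Add3=16; issue ADD r0<-Add2 | r0:Add2,r1:8,r2:Add1,r3:32
c10: issue ADD r3<-Add3 | r0:Add2,r1:8,r2:Add1,r3:Add3
c11: CDB Add1=48; stall | r0:Add2,r1:8,r2:48,r3:Add3
c12: CDB Mul2=64; issue MUL r1<-Mul2 | r0:Add2,r1:Mul2,r2:48,r3:Add3
c13: CDB Add2=56 | r0:56,r1:Mul2,r2:48,r3:Add3
c14: CDB Add3=80 | r0:56,r1:Mul2,r2:48,r3:80
c15: - | r0:56,r1:Mul2,r2:48,r3:80
c16: CDB Mul1=4096 | r0:56,r1:Mul2,r2:48,r3:80
c17: CDB Mul2=64 | r0:56,r1:64,r2:48,r3:80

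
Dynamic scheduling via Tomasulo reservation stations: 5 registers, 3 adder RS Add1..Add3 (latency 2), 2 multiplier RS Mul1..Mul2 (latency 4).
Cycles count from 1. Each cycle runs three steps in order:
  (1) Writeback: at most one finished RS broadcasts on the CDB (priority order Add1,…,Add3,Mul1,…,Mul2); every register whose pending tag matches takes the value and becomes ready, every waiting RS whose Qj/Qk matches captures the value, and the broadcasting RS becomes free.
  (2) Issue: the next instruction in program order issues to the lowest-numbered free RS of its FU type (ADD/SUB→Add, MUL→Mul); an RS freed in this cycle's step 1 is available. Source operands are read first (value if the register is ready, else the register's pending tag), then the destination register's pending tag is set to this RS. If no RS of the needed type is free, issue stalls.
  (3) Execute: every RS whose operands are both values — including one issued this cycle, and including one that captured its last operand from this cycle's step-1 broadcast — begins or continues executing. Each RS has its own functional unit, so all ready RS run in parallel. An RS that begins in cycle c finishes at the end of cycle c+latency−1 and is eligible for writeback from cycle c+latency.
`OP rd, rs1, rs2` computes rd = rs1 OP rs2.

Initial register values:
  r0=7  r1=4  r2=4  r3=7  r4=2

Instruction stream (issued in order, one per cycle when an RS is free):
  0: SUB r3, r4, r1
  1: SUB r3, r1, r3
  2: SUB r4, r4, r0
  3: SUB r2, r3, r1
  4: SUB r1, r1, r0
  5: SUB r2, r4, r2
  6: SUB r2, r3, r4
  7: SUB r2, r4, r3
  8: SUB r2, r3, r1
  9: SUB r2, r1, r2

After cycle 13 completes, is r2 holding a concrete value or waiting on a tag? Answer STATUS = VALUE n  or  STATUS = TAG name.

c1: issue SUB r3<-Add1 | r0:7,r1:4,r2:4,r3:Add1,r4:2
c2: issue SUB r3<-Add2 | r0:7,r1:4,r2:4,r3:Add2,r4:2
c3: CDB Add1=-2; issue SUB r4<-Add1 | r0:7,r1:4,r2:4,r3:Add2,r4:Add1
c4: issue SUB r2<-Add3 | r0:7,r1:4,r2:Add3,r3:Add2,r4:Add1
c5: CDB Add1=-5; issue SUB r1<-Add1 | r0:7,r1:Add1,r2:Add3,r3:Add2,r4:-5
c6: CDB Add2=6; issue SUB r2<-Add2 | r0:7,r1:Add1,r2:Add2,r3:6,r4:-5
c7: CDB Add1=-3; issue SUB r2<-Add1 | r0:7,r1:-3,r2:Add1,r3:6,r4:-5
c8: CDB Add3=2; issue SUB r2<-Add3 | r0:7,r1:-3,r2:Add3,r3:6,r4:-5
c9: CDB Add1=11; issue SUB r2<-Add1 | r0:7,r1:-3,r2:Add1,r3:6,r4:-5
c10: CDB Add2=-7; issue SUB r2<-Add2 | r0:7,r1:-3,r2:Add2,r3:6,r4:-5
c11: CDB Add1=9 | r0:7,r1:-3,r2:Add2,r3:6,r4:-5
c12: CDB Add3=-11 | r0:7,r1:-3,r2:Add2,r3:6,r4:-5
c13: CDB Add2=-12 | r0:7,r1:-3,r2:-12,r3:6,r4:-5

STATUS = VALUE -12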